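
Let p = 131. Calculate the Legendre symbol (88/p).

Pull out 2^3: since 131 ≡ 3 (mod 8), (2/131) = -1, so (2/131)^3 = -1.
Reciprocity: 11 ≡ 3 and 131 ≡ 3 (mod 4), so (11/131) = −(131/11).
Reduce top mod 11: now compute (10/11).
Pull out 2: since 11 ≡ 3 (mod 8), (2/11) = -1.
Reciprocity: 5 ≡ 1 and 11 ≡ 3 (mod 4), so (5/11) = +(11/5).
Reduce top mod 5: now compute (1/5).
Reached (1/5) = 1. Collecting the sign flips along the way, the symbol is -1.

-1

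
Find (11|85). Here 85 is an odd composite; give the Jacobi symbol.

Reciprocity: 11 ≡ 3 and 85 ≡ 1 (mod 4), so (11/85) = +(85/11).
Reduce top mod 11: now compute (8/11).
Pull out 2^3: since 11 ≡ 3 (mod 8), (2/11) = -1, so (2/11)^3 = -1.
Reached (1/11) = 1. Collecting the sign flips along the way, the symbol is -1.

-1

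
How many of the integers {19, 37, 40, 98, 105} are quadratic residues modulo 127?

(19/127) = +1 → QR.
(37/127) = +1 → QR.
(40/127) = -1 → non-residue.
(98/127) = +1 → QR.
(105/127) = -1 → non-residue.
Total quadratic residues among the 5: 3.

3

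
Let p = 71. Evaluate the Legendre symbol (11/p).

Reciprocity: 11 ≡ 3 and 71 ≡ 3 (mod 4), so (11/71) = −(71/11).
Reduce top mod 11: now compute (5/11).
Reciprocity: 5 ≡ 1 and 11 ≡ 3 (mod 4), so (5/11) = +(11/5).
Reduce top mod 5: now compute (1/5).
Reached (1/5) = 1. Collecting the sign flips along the way, the symbol is -1.

-1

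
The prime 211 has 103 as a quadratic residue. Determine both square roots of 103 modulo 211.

Since 211 ≡ 3 (mod 4), a square root of 103 is 103^((211+1)/4) = 103^53 mod 211.
Repeated squaring: 103^2≡59, 103^4≡105, 103^8≡53, 103^16≡66, 103^32≡136 (mod 211).
103^53 = 103^(32+16+4+1) ≡ 37 (mod 211).
Check: 37² = 1369 ≡ 103 (mod 211). The two roots are 37 and 174.

37, 174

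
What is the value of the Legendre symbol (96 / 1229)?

1

Pull out 2^5: since 1229 ≡ 5 (mod 8), (2/1229) = -1, so (2/1229)^5 = -1.
Reciprocity: 3 ≡ 3 and 1229 ≡ 1 (mod 4), so (3/1229) = +(1229/3).
Reduce top mod 3: now compute (2/3).
Pull out 2: since 3 ≡ 3 (mod 8), (2/3) = -1.
Reached (1/3) = 1. Collecting the sign flips along the way, the symbol is +1.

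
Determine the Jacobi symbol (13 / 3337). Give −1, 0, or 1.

Reciprocity: 13 ≡ 1 and 3337 ≡ 1 (mod 4), so (13/3337) = +(3337/13).
Reduce top mod 13: now compute (9/13).
Reciprocity: 9 ≡ 1 and 13 ≡ 1 (mod 4), so (9/13) = +(13/9).
Reduce top mod 9: now compute (4/9).
Pull out 2^2: since 9 ≡ 1 (mod 8), (2/9) = +1, so (2/9)^2 = +1.
Reached (1/9) = 1. Collecting the sign flips along the way, the symbol is +1.

1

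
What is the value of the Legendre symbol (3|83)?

1

Euler's criterion: (3/83) ≡ 3^41 (mod 83).
3^2 ≡ 9 (mod 83)
3^4 ≡ 81 (mod 83)
3^8 ≡ 4 (mod 83)
3^16 ≡ 16 (mod 83)
3^32 ≡ 7 (mod 83)
3^41 = 3^(32+8+1) ≡ 1 (mod 83).
Result is 1, so (3/83) = 1.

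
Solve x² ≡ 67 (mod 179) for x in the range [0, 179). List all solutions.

70, 109

Since 179 ≡ 3 (mod 4), a square root of 67 is 67^((179+1)/4) = 67^45 mod 179.
Repeated squaring: 67^2≡14, 67^4≡17, 67^8≡110, 67^16≡107, 67^32≡172 (mod 179).
67^45 = 67^(32+8+4+1) ≡ 70 (mod 179).
Check: 70² = 4900 ≡ 67 (mod 179). The two roots are 70 and 109.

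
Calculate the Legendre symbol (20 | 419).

1

Euler's criterion: (20/419) ≡ 20^209 (mod 419).
20^2 ≡ 400 (mod 419)
20^4 ≡ 361 (mod 419)
20^8 ≡ 12 (mod 419)
20^16 ≡ 144 (mod 419)
20^32 ≡ 205 (mod 419)
20^64 ≡ 125 (mod 419)
20^128 ≡ 122 (mod 419)
20^209 = 20^(128+64+16+1) ≡ 1 (mod 419).
Result is 1, so (20/419) = 1.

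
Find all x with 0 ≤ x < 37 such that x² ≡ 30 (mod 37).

17, 20

37 ≡ 1 (mod 4), so we find a root by search.
Trying successive values, 17² = 289 ≡ 30 (mod 37). The other root is 37 − 17 = 20.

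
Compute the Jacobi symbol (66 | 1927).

-1

Pull out 2: since 1927 ≡ 7 (mod 8), (2/1927) = +1.
Reciprocity: 33 ≡ 1 and 1927 ≡ 3 (mod 4), so (33/1927) = +(1927/33).
Reduce top mod 33: now compute (13/33).
Reciprocity: 13 ≡ 1 and 33 ≡ 1 (mod 4), so (13/33) = +(33/13).
Reduce top mod 13: now compute (7/13).
Reciprocity: 7 ≡ 3 and 13 ≡ 1 (mod 4), so (7/13) = +(13/7).
Reduce top mod 7: now compute (6/7).
Pull out 2: since 7 ≡ 7 (mod 8), (2/7) = +1.
Reciprocity: 3 ≡ 3 and 7 ≡ 3 (mod 4), so (3/7) = −(7/3).
Reduce top mod 3: now compute (1/3).
Reached (1/3) = 1. Collecting the sign flips along the way, the symbol is -1.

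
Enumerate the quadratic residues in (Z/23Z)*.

1, 2, 3, 4, 6, 8, 9, 12, 13, 16, 18

Square k = 1,…,11 (k and 23−k give the same square):
1²=1, 2²=4, 3²=9, 4²=16, 5²≡2, 6²≡13, 7²≡3, 8²≡18, 9²≡12, 10²≡8, 11²≡6 (mod 23).
So the quadratic residues mod 23 are {1, 2, 3, 4, 6, 8, 9, 12, 13, 16, 18}.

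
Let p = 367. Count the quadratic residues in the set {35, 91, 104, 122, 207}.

4

(35/367) = -1 → non-residue.
(91/367) = +1 → QR.
(104/367) = +1 → QR.
(122/367) = +1 → QR.
(207/367) = +1 → QR.
Total quadratic residues among the 5: 4.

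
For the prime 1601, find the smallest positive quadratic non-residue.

3

(2/1601) = +1, so 2 is a residue.
(3/1601) = −1, so 3 is the smallest positive non-residue mod 1601.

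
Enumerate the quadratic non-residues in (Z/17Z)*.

Square k = 1,…,8 (k and 17−k give the same square):
1²=1, 2²=4, 3²=9, 4²=16, 5²≡8, 6²≡2, 7²≡15, 8²≡13 (mod 17).
The residues are {1, 2, 4, 8, 9, 13, 15, 16}; the non-residues are the remaining 8 nonzero classes.

3 5 6 7 10 11 12 14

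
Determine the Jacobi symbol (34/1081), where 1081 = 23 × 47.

-1

Pull out 2: since 1081 ≡ 1 (mod 8), (2/1081) = +1.
Reciprocity: 17 ≡ 1 and 1081 ≡ 1 (mod 4), so (17/1081) = +(1081/17).
Reduce top mod 17: now compute (10/17).
Pull out 2: since 17 ≡ 1 (mod 8), (2/17) = +1.
Reciprocity: 5 ≡ 1 and 17 ≡ 1 (mod 4), so (5/17) = +(17/5).
Reduce top mod 5: now compute (2/5).
Pull out 2: since 5 ≡ 5 (mod 8), (2/5) = -1.
Reached (1/5) = 1. Collecting the sign flips along the way, the symbol is -1.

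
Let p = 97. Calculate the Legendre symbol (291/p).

First reduce: 291 ≡ 0 (mod 97).
Top reduces to 0: gcd > 1, so the symbol is 0.

0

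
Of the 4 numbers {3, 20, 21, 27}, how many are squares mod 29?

(3/29) = -1 → non-residue.
(20/29) = +1 → QR.
(21/29) = -1 → non-residue.
(27/29) = -1 → non-residue.
Total quadratic residues among the 4: 1.

1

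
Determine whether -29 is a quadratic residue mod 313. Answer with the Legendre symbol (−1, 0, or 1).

First reduce: -29 ≡ 284 (mod 313).
Pull out 2^2: since 313 ≡ 1 (mod 8), (2/313) = +1, so (2/313)^2 = +1.
Reciprocity: 71 ≡ 3 and 313 ≡ 1 (mod 4), so (71/313) = +(313/71).
Reduce top mod 71: now compute (29/71).
Reciprocity: 29 ≡ 1 and 71 ≡ 3 (mod 4), so (29/71) = +(71/29).
Reduce top mod 29: now compute (13/29).
Reciprocity: 13 ≡ 1 and 29 ≡ 1 (mod 4), so (13/29) = +(29/13).
Reduce top mod 13: now compute (3/13).
Reciprocity: 3 ≡ 3 and 13 ≡ 1 (mod 4), so (3/13) = +(13/3).
Reduce top mod 3: now compute (1/3).
Reached (1/3) = 1. Collecting the sign flips along the way, the symbol is +1.

1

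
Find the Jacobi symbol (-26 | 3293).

-1

First reduce: -26 ≡ 3267 (mod 3293).
Reciprocity: 3267 ≡ 3 and 3293 ≡ 1 (mod 4), so (3267/3293) = +(3293/3267).
Reduce top mod 3267: now compute (26/3267).
Pull out 2: since 3267 ≡ 3 (mod 8), (2/3267) = -1.
Reciprocity: 13 ≡ 1 and 3267 ≡ 3 (mod 4), so (13/3267) = +(3267/13).
Reduce top mod 13: now compute (4/13).
Pull out 2^2: since 13 ≡ 5 (mod 8), (2/13) = -1, so (2/13)^2 = +1.
Reached (1/13) = 1. Collecting the sign flips along the way, the symbol is -1.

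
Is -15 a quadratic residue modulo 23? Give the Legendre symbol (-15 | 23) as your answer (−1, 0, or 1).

1

First reduce: -15 ≡ 8 (mod 23).
Pull out 2^3: since 23 ≡ 7 (mod 8), (2/23) = +1, so (2/23)^3 = +1.
Reached (1/23) = 1. Collecting the sign flips along the way, the symbol is +1.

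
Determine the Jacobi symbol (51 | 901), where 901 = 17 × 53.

0

Reciprocity: 51 ≡ 3 and 901 ≡ 1 (mod 4), so (51/901) = +(901/51).
Reduce top mod 51: now compute (34/51).
Pull out 2: since 51 ≡ 3 (mod 8), (2/51) = -1.
Reciprocity: 17 ≡ 1 and 51 ≡ 3 (mod 4), so (17/51) = +(51/17).
Reduce top mod 17: now compute (0/17).
Top reduces to 0: gcd > 1, so the symbol is 0.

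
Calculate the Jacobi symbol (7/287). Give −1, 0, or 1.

0

Reciprocity: 7 ≡ 3 and 287 ≡ 3 (mod 4), so (7/287) = −(287/7).
Reduce top mod 7: now compute (0/7).
Top reduces to 0: gcd > 1, so the symbol is 0.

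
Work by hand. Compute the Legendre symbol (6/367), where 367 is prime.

Pull out 2: since 367 ≡ 7 (mod 8), (2/367) = +1.
Reciprocity: 3 ≡ 3 and 367 ≡ 3 (mod 4), so (3/367) = −(367/3).
Reduce top mod 3: now compute (1/3).
Reached (1/3) = 1. Collecting the sign flips along the way, the symbol is -1.

-1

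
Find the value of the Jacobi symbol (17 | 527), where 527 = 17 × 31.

Reciprocity: 17 ≡ 1 and 527 ≡ 3 (mod 4), so (17/527) = +(527/17).
Reduce top mod 17: now compute (0/17).
Top reduces to 0: gcd > 1, so the symbol is 0.

0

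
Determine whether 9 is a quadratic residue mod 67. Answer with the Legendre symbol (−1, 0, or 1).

1

Reciprocity: 9 ≡ 1 and 67 ≡ 3 (mod 4), so (9/67) = +(67/9).
Reduce top mod 9: now compute (4/9).
Pull out 2^2: since 9 ≡ 1 (mod 8), (2/9) = +1, so (2/9)^2 = +1.
Reached (1/9) = 1. Collecting the sign flips along the way, the symbol is +1.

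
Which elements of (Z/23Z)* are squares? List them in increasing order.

Square k = 1,…,11 (k and 23−k give the same square):
1²=1, 2²=4, 3²=9, 4²=16, 5²≡2, 6²≡13, 7²≡3, 8²≡18, 9²≡12, 10²≡8, 11²≡6 (mod 23).
So the quadratic residues mod 23 are {1, 2, 3, 4, 6, 8, 9, 12, 13, 16, 18}.

1 2 3 4 6 8 9 12 13 16 18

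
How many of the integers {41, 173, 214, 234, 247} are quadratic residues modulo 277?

3

(41/277) = +1 → QR.
(173/277) = -1 → non-residue.
(214/277) = +1 → QR.
(234/277) = -1 → non-residue.
(247/277) = +1 → QR.
Total quadratic residues among the 5: 3.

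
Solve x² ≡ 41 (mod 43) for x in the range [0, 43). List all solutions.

Since 43 ≡ 3 (mod 4), a square root of 41 is 41^((43+1)/4) = 41^11 mod 43.
Repeated squaring: 41^2≡4, 41^4≡16, 41^8≡41 (mod 43).
41^11 = 41^(8+2+1) ≡ 16 (mod 43).
Check: 16² = 256 ≡ 41 (mod 43). The two roots are 16 and 27.

16, 27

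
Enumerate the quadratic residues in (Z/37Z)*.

Square k = 1,…,18 (k and 37−k give the same square):
1²=1, 2²=4, 3²=9, 4²=16, 5²=25, 6²=36, 7²≡12, 8²≡27, 9²≡7, 10²≡26, 11²≡10, 12²≡33, 13²≡21, 14²≡11, 15²≡3, 16²≡34, 17²≡30, 18²≡28 (mod 37).
So the quadratic residues mod 37 are {1, 3, 4, 7, 9, 10, 11, 12, 16, 21, 25, 26, 27, 28, 30, 33, 34, 36}.

1,3,4,7,9,10,11,12,16,21,25,26,27,28,30,33,34,36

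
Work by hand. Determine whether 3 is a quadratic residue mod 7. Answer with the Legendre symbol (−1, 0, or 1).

-1

Reciprocity: 3 ≡ 3 and 7 ≡ 3 (mod 4), so (3/7) = −(7/3).
Reduce top mod 3: now compute (1/3).
Reached (1/3) = 1. Collecting the sign flips along the way, the symbol is -1.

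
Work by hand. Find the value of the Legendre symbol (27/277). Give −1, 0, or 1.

1

Reciprocity: 27 ≡ 3 and 277 ≡ 1 (mod 4), so (27/277) = +(277/27).
Reduce top mod 27: now compute (7/27).
Reciprocity: 7 ≡ 3 and 27 ≡ 3 (mod 4), so (7/27) = −(27/7).
Reduce top mod 7: now compute (6/7).
Pull out 2: since 7 ≡ 7 (mod 8), (2/7) = +1.
Reciprocity: 3 ≡ 3 and 7 ≡ 3 (mod 4), so (3/7) = −(7/3).
Reduce top mod 3: now compute (1/3).
Reached (1/3) = 1. Collecting the sign flips along the way, the symbol is +1.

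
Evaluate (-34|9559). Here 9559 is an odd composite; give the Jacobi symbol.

1

First reduce: -34 ≡ 9525 (mod 9559).
Reciprocity: 9525 ≡ 1 and 9559 ≡ 3 (mod 4), so (9525/9559) = +(9559/9525).
Reduce top mod 9525: now compute (34/9525).
Pull out 2: since 9525 ≡ 5 (mod 8), (2/9525) = -1.
Reciprocity: 17 ≡ 1 and 9525 ≡ 1 (mod 4), so (17/9525) = +(9525/17).
Reduce top mod 17: now compute (5/17).
Reciprocity: 5 ≡ 1 and 17 ≡ 1 (mod 4), so (5/17) = +(17/5).
Reduce top mod 5: now compute (2/5).
Pull out 2: since 5 ≡ 5 (mod 8), (2/5) = -1.
Reached (1/5) = 1. Collecting the sign flips along the way, the symbol is +1.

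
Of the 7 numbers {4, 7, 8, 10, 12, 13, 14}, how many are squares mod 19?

(4/19) = +1 → QR.
(7/19) = +1 → QR.
(8/19) = -1 → non-residue.
(10/19) = -1 → non-residue.
(12/19) = -1 → non-residue.
(13/19) = -1 → non-residue.
(14/19) = -1 → non-residue.
Total quadratic residues among the 7: 2.

2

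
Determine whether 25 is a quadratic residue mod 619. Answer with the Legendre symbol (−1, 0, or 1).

1

Euler's criterion: (25/619) ≡ 25^309 (mod 619).
25^2 ≡ 6 (mod 619)
25^4 ≡ 36 (mod 619)
25^8 ≡ 58 (mod 619)
25^16 ≡ 269 (mod 619)
25^32 ≡ 557 (mod 619)
25^64 ≡ 130 (mod 619)
25^128 ≡ 187 (mod 619)
25^256 ≡ 305 (mod 619)
25^309 = 25^(256+32+16+4+1) ≡ 1 (mod 619).
Result is 1, so (25/619) = 1.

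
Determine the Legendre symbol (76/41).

Euler's criterion: (76/41) ≡ 35^20 (mod 41).
35^2 ≡ 36 (mod 41)
35^4 ≡ 25 (mod 41)
35^8 ≡ 10 (mod 41)
35^16 ≡ 18 (mod 41)
35^20 = 35^(16+4) ≡ 40 (mod 41).
Result is 40 ≡ −1, so (76/41) = −1.

-1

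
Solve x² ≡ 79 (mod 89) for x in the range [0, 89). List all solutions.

41, 48

89 ≡ 1 (mod 4), so we find a root by search.
Trying successive values, 41² = 1681 ≡ 79 (mod 89). The other root is 89 − 41 = 48.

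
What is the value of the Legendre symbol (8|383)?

1

Pull out 2^3: since 383 ≡ 7 (mod 8), (2/383) = +1, so (2/383)^3 = +1.
Reached (1/383) = 1. Collecting the sign flips along the way, the symbol is +1.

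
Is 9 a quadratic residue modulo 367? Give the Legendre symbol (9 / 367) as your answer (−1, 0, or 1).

1

Reciprocity: 9 ≡ 1 and 367 ≡ 3 (mod 4), so (9/367) = +(367/9).
Reduce top mod 9: now compute (7/9).
Reciprocity: 7 ≡ 3 and 9 ≡ 1 (mod 4), so (7/9) = +(9/7).
Reduce top mod 7: now compute (2/7).
Pull out 2: since 7 ≡ 7 (mod 8), (2/7) = +1.
Reached (1/7) = 1. Collecting the sign flips along the way, the symbol is +1.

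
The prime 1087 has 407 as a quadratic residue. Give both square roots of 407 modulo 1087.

Since 1087 ≡ 3 (mod 4), a square root of 407 is 407^((1087+1)/4) = 407^272 mod 1087.
Repeated squaring: 407^2≡425, 407^4≡183, 407^8≡879, 407^16≡871, 407^32≡1002, 407^64≡703, 407^128≡711, 407^256≡66 (mod 1087).
407^272 = 407^(256+16) ≡ 962 (mod 1087).
Check: 962² = 925444 ≡ 407 (mod 1087). The two roots are 125 and 962.

125, 962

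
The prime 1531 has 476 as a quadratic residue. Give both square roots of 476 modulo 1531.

Since 1531 ≡ 3 (mod 4), a square root of 476 is 476^((1531+1)/4) = 476^383 mod 1531.
Repeated squaring: 476^2≡1519, 476^4≡144, 476^8≡833, 476^16≡346, 476^32≡298, 476^64≡6, 476^128≡36, 476^256≡1296 (mod 1531).
476^383 = 476^(256+64+32+16+8+4+2+1) ≡ 291 (mod 1531).
Check: 291² = 84681 ≡ 476 (mod 1531). The two roots are 291 and 1240.

291, 1240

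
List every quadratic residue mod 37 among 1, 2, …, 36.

1, 3, 4, 7, 9, 10, 11, 12, 16, 21, 25, 26, 27, 28, 30, 33, 34, 36

Square k = 1,…,18 (k and 37−k give the same square):
1²=1, 2²=4, 3²=9, 4²=16, 5²=25, 6²=36, 7²≡12, 8²≡27, 9²≡7, 10²≡26, 11²≡10, 12²≡33, 13²≡21, 14²≡11, 15²≡3, 16²≡34, 17²≡30, 18²≡28 (mod 37).
So the quadratic residues mod 37 are {1, 3, 4, 7, 9, 10, 11, 12, 16, 21, 25, 26, 27, 28, 30, 33, 34, 36}.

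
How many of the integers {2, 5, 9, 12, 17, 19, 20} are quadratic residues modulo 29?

3

(2/29) = -1 → non-residue.
(5/29) = +1 → QR.
(9/29) = +1 → QR.
(12/29) = -1 → non-residue.
(17/29) = -1 → non-residue.
(19/29) = -1 → non-residue.
(20/29) = +1 → QR.
Total quadratic residues among the 7: 3.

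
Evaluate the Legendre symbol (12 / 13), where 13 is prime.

1

Pull out 2^2: since 13 ≡ 5 (mod 8), (2/13) = -1, so (2/13)^2 = +1.
Reciprocity: 3 ≡ 3 and 13 ≡ 1 (mod 4), so (3/13) = +(13/3).
Reduce top mod 3: now compute (1/3).
Reached (1/3) = 1. Collecting the sign flips along the way, the symbol is +1.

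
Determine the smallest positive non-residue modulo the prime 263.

(2/263) = +1, so 2 is a residue.
(3/263) = +1, so 3 is a residue.
(4/263) = +1, so 4 is a residue.
(5/263) = −1, so 5 is the smallest positive non-residue mod 263.

5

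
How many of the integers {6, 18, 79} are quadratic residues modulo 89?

(6/89) = -1 → non-residue.
(18/89) = +1 → QR.
(79/89) = +1 → QR.
Total quadratic residues among the 3: 2.

2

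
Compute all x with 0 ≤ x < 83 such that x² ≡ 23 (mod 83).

40, 43

Since 83 ≡ 3 (mod 4), a square root of 23 is 23^((83+1)/4) = 23^21 mod 83.
Repeated squaring: 23^2≡31, 23^4≡48, 23^8≡63, 23^16≡68 (mod 83).
23^21 = 23^(16+4+1) ≡ 40 (mod 83).
Check: 40² = 1600 ≡ 23 (mod 83). The two roots are 40 and 43.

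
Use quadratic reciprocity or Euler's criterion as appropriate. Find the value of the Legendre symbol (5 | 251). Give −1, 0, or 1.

Euler's criterion: (5/251) ≡ 5^125 (mod 251).
5^2 ≡ 25 (mod 251)
5^4 ≡ 123 (mod 251)
5^8 ≡ 69 (mod 251)
5^16 ≡ 243 (mod 251)
5^32 ≡ 64 (mod 251)
5^64 ≡ 80 (mod 251)
5^125 = 5^(64+32+16+8+4+1) ≡ 1 (mod 251).
Result is 1, so (5/251) = 1.

1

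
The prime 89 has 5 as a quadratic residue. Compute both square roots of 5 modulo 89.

19, 70

89 ≡ 1 (mod 4), so we find a root by search.
Trying successive values, 19² = 361 ≡ 5 (mod 89). The other root is 89 − 19 = 70.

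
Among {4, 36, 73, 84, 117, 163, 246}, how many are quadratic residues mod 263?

(4/263) = +1 → QR.
(36/263) = +1 → QR.
(73/263) = -1 → non-residue.
(84/263) = -1 → non-residue.
(117/263) = +1 → QR.
(163/263) = -1 → non-residue.
(246/263) = -1 → non-residue.
Total quadratic residues among the 7: 3.

3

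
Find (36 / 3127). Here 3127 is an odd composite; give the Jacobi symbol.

1

Pull out 2^2: since 3127 ≡ 7 (mod 8), (2/3127) = +1, so (2/3127)^2 = +1.
Reciprocity: 9 ≡ 1 and 3127 ≡ 3 (mod 4), so (9/3127) = +(3127/9).
Reduce top mod 9: now compute (4/9).
Pull out 2^2: since 9 ≡ 1 (mod 8), (2/9) = +1, so (2/9)^2 = +1.
Reached (1/9) = 1. Collecting the sign flips along the way, the symbol is +1.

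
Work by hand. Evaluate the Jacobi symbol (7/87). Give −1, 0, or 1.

Reciprocity: 7 ≡ 3 and 87 ≡ 3 (mod 4), so (7/87) = −(87/7).
Reduce top mod 7: now compute (3/7).
Reciprocity: 3 ≡ 3 and 7 ≡ 3 (mod 4), so (3/7) = −(7/3).
Reduce top mod 3: now compute (1/3).
Reached (1/3) = 1. Collecting the sign flips along the way, the symbol is +1.

1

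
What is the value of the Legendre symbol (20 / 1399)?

Pull out 2^2: since 1399 ≡ 7 (mod 8), (2/1399) = +1, so (2/1399)^2 = +1.
Reciprocity: 5 ≡ 1 and 1399 ≡ 3 (mod 4), so (5/1399) = +(1399/5).
Reduce top mod 5: now compute (4/5).
Pull out 2^2: since 5 ≡ 5 (mod 8), (2/5) = -1, so (2/5)^2 = +1.
Reached (1/5) = 1. Collecting the sign flips along the way, the symbol is +1.

1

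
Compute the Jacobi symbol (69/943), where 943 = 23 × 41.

Reciprocity: 69 ≡ 1 and 943 ≡ 3 (mod 4), so (69/943) = +(943/69).
Reduce top mod 69: now compute (46/69).
Pull out 2: since 69 ≡ 5 (mod 8), (2/69) = -1.
Reciprocity: 23 ≡ 3 and 69 ≡ 1 (mod 4), so (23/69) = +(69/23).
Reduce top mod 23: now compute (0/23).
Top reduces to 0: gcd > 1, so the symbol is 0.

0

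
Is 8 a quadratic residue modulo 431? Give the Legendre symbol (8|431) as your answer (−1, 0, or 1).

1

Pull out 2^3: since 431 ≡ 7 (mod 8), (2/431) = +1, so (2/431)^3 = +1.
Reached (1/431) = 1. Collecting the sign flips along the way, the symbol is +1.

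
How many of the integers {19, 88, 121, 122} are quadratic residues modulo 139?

2

(19/139) = -1 → non-residue.
(88/139) = -1 → non-residue.
(121/139) = +1 → QR.
(122/139) = +1 → QR.
Total quadratic residues among the 4: 2.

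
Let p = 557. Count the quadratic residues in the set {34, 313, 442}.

1

(34/557) = -1 → non-residue.
(313/557) = -1 → non-residue.
(442/557) = +1 → QR.
Total quadratic residues among the 3: 1.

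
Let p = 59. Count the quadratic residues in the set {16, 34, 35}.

(16/59) = +1 → QR.
(34/59) = -1 → non-residue.
(35/59) = +1 → QR.
Total quadratic residues among the 3: 2.

2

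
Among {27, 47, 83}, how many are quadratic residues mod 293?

1

(27/293) = -1 → non-residue.
(47/293) = -1 → non-residue.
(83/293) = +1 → QR.
Total quadratic residues among the 3: 1.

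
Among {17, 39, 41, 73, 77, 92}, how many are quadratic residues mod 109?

(17/109) = -1 → non-residue.
(39/109) = -1 → non-residue.
(41/109) = -1 → non-residue.
(73/109) = +1 → QR.
(77/109) = -1 → non-residue.
(92/109) = -1 → non-residue.
Total quadratic residues among the 6: 1.

1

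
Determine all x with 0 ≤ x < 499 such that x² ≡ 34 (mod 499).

212, 287

Since 499 ≡ 3 (mod 4), a square root of 34 is 34^((499+1)/4) = 34^125 mod 499.
Repeated squaring: 34^2≡158, 34^4≡14, 34^8≡196, 34^16≡492, 34^32≡49, 34^64≡405 (mod 499).
34^125 = 34^(64+32+16+8+4+1) ≡ 287 (mod 499).
Check: 287² = 82369 ≡ 34 (mod 499). The two roots are 212 and 287.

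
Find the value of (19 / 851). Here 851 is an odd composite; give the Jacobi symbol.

1

Reciprocity: 19 ≡ 3 and 851 ≡ 3 (mod 4), so (19/851) = −(851/19).
Reduce top mod 19: now compute (15/19).
Reciprocity: 15 ≡ 3 and 19 ≡ 3 (mod 4), so (15/19) = −(19/15).
Reduce top mod 15: now compute (4/15).
Pull out 2^2: since 15 ≡ 7 (mod 8), (2/15) = +1, so (2/15)^2 = +1.
Reached (1/15) = 1. Collecting the sign flips along the way, the symbol is +1.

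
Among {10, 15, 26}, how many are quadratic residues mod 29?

0

(10/29) = -1 → non-residue.
(15/29) = -1 → non-residue.
(26/29) = -1 → non-residue.
Total quadratic residues among the 3: 0.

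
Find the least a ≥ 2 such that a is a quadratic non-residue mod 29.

2

(2/29) = −1, so 2 is the smallest positive non-residue mod 29.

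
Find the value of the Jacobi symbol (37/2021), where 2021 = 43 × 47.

Reciprocity: 37 ≡ 1 and 2021 ≡ 1 (mod 4), so (37/2021) = +(2021/37).
Reduce top mod 37: now compute (23/37).
Reciprocity: 23 ≡ 3 and 37 ≡ 1 (mod 4), so (23/37) = +(37/23).
Reduce top mod 23: now compute (14/23).
Pull out 2: since 23 ≡ 7 (mod 8), (2/23) = +1.
Reciprocity: 7 ≡ 3 and 23 ≡ 3 (mod 4), so (7/23) = −(23/7).
Reduce top mod 7: now compute (2/7).
Pull out 2: since 7 ≡ 7 (mod 8), (2/7) = +1.
Reached (1/7) = 1. Collecting the sign flips along the way, the symbol is -1.

-1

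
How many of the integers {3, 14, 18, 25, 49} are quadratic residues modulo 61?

(3/61) = +1 → QR.
(14/61) = +1 → QR.
(18/61) = -1 → non-residue.
(25/61) = +1 → QR.
(49/61) = +1 → QR.
Total quadratic residues among the 5: 4.

4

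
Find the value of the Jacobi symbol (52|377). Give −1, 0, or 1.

0

Pull out 2^2: since 377 ≡ 1 (mod 8), (2/377) = +1, so (2/377)^2 = +1.
Reciprocity: 13 ≡ 1 and 377 ≡ 1 (mod 4), so (13/377) = +(377/13).
Reduce top mod 13: now compute (0/13).
Top reduces to 0: gcd > 1, so the symbol is 0.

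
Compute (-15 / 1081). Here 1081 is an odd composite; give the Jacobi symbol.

First reduce: -15 ≡ 1066 (mod 1081).
Pull out 2: since 1081 ≡ 1 (mod 8), (2/1081) = +1.
Reciprocity: 533 ≡ 1 and 1081 ≡ 1 (mod 4), so (533/1081) = +(1081/533).
Reduce top mod 533: now compute (15/533).
Reciprocity: 15 ≡ 3 and 533 ≡ 1 (mod 4), so (15/533) = +(533/15).
Reduce top mod 15: now compute (8/15).
Pull out 2^3: since 15 ≡ 7 (mod 8), (2/15) = +1, so (2/15)^3 = +1.
Reached (1/15) = 1. Collecting the sign flips along the way, the symbol is +1.

1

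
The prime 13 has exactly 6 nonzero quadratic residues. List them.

1 3 4 9 10 12

Square k = 1,…,6 (k and 13−k give the same square):
1²=1, 2²=4, 3²=9, 4²≡3, 5²≡12, 6²≡10 (mod 13).
So the quadratic residues mod 13 are {1, 3, 4, 9, 10, 12}.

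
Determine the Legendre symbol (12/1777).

1

Pull out 2^2: since 1777 ≡ 1 (mod 8), (2/1777) = +1, so (2/1777)^2 = +1.
Reciprocity: 3 ≡ 3 and 1777 ≡ 1 (mod 4), so (3/1777) = +(1777/3).
Reduce top mod 3: now compute (1/3).
Reached (1/3) = 1. Collecting the sign flips along the way, the symbol is +1.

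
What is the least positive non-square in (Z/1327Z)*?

(2/1327) = +1, so 2 is a residue.
(3/1327) = −1, so 3 is the smallest positive non-residue mod 1327.

3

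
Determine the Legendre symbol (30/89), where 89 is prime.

-1

Pull out 2: since 89 ≡ 1 (mod 8), (2/89) = +1.
Reciprocity: 15 ≡ 3 and 89 ≡ 1 (mod 4), so (15/89) = +(89/15).
Reduce top mod 15: now compute (14/15).
Pull out 2: since 15 ≡ 7 (mod 8), (2/15) = +1.
Reciprocity: 7 ≡ 3 and 15 ≡ 3 (mod 4), so (7/15) = −(15/7).
Reduce top mod 7: now compute (1/7).
Reached (1/7) = 1. Collecting the sign flips along the way, the symbol is -1.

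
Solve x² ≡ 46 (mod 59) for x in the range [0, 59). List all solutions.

Since 59 ≡ 3 (mod 4), a square root of 46 is 46^((59+1)/4) = 46^15 mod 59.
Repeated squaring: 46^2≡51, 46^4≡5, 46^8≡25 (mod 59).
46^15 = 46^(8+4+2+1) ≡ 20 (mod 59).
Check: 20² = 400 ≡ 46 (mod 59). The two roots are 20 and 39.

20, 39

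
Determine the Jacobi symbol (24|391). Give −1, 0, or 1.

Pull out 2^3: since 391 ≡ 7 (mod 8), (2/391) = +1, so (2/391)^3 = +1.
Reciprocity: 3 ≡ 3 and 391 ≡ 3 (mod 4), so (3/391) = −(391/3).
Reduce top mod 3: now compute (1/3).
Reached (1/3) = 1. Collecting the sign flips along the way, the symbol is -1.

-1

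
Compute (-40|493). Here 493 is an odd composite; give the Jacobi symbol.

First reduce: -40 ≡ 453 (mod 493).
Reciprocity: 453 ≡ 1 and 493 ≡ 1 (mod 4), so (453/493) = +(493/453).
Reduce top mod 453: now compute (40/453).
Pull out 2^3: since 453 ≡ 5 (mod 8), (2/453) = -1, so (2/453)^3 = -1.
Reciprocity: 5 ≡ 1 and 453 ≡ 1 (mod 4), so (5/453) = +(453/5).
Reduce top mod 5: now compute (3/5).
Reciprocity: 3 ≡ 3 and 5 ≡ 1 (mod 4), so (3/5) = +(5/3).
Reduce top mod 3: now compute (2/3).
Pull out 2: since 3 ≡ 3 (mod 8), (2/3) = -1.
Reached (1/3) = 1. Collecting the sign flips along the way, the symbol is +1.

1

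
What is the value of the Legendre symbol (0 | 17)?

0

Top reduces to 0: gcd > 1, so the symbol is 0.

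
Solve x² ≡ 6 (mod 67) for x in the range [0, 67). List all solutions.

Since 67 ≡ 3 (mod 4), a square root of 6 is 6^((67+1)/4) = 6^17 mod 67.
Repeated squaring: 6^2≡36, 6^4≡23, 6^8≡60, 6^16≡49 (mod 67).
6^17 = 6^(16+1) ≡ 26 (mod 67).
Check: 26² = 676 ≡ 6 (mod 67). The two roots are 26 and 41.

26, 41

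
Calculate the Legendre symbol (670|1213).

Pull out 2: since 1213 ≡ 5 (mod 8), (2/1213) = -1.
Reciprocity: 335 ≡ 3 and 1213 ≡ 1 (mod 4), so (335/1213) = +(1213/335).
Reduce top mod 335: now compute (208/335).
Pull out 2^4: since 335 ≡ 7 (mod 8), (2/335) = +1, so (2/335)^4 = +1.
Reciprocity: 13 ≡ 1 and 335 ≡ 3 (mod 4), so (13/335) = +(335/13).
Reduce top mod 13: now compute (10/13).
Pull out 2: since 13 ≡ 5 (mod 8), (2/13) = -1.
Reciprocity: 5 ≡ 1 and 13 ≡ 1 (mod 4), so (5/13) = +(13/5).
Reduce top mod 5: now compute (3/5).
Reciprocity: 3 ≡ 3 and 5 ≡ 1 (mod 4), so (3/5) = +(5/3).
Reduce top mod 3: now compute (2/3).
Pull out 2: since 3 ≡ 3 (mod 8), (2/3) = -1.
Reached (1/3) = 1. Collecting the sign flips along the way, the symbol is -1.

-1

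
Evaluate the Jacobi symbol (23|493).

Reciprocity: 23 ≡ 3 and 493 ≡ 1 (mod 4), so (23/493) = +(493/23).
Reduce top mod 23: now compute (10/23).
Pull out 2: since 23 ≡ 7 (mod 8), (2/23) = +1.
Reciprocity: 5 ≡ 1 and 23 ≡ 3 (mod 4), so (5/23) = +(23/5).
Reduce top mod 5: now compute (3/5).
Reciprocity: 3 ≡ 3 and 5 ≡ 1 (mod 4), so (3/5) = +(5/3).
Reduce top mod 3: now compute (2/3).
Pull out 2: since 3 ≡ 3 (mod 8), (2/3) = -1.
Reached (1/3) = 1. Collecting the sign flips along the way, the symbol is -1.

-1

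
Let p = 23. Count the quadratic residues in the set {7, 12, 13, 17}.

2

(7/23) = -1 → non-residue.
(12/23) = +1 → QR.
(13/23) = +1 → QR.
(17/23) = -1 → non-residue.
Total quadratic residues among the 4: 2.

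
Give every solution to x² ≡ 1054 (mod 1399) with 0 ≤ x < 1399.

253, 1146

Since 1399 ≡ 3 (mod 4), a square root of 1054 is 1054^((1399+1)/4) = 1054^350 mod 1399.
Repeated squaring: 1054^2≡110, 1054^4≡908, 1054^8≡453, 1054^16≡955, 1054^32≡1276, 1054^64≡1139, 1054^128≡448, 1054^256≡647 (mod 1399).
1054^350 = 1054^(256+64+16+8+4+2) ≡ 253 (mod 1399).
Check: 253² = 64009 ≡ 1054 (mod 1399). The two roots are 253 and 1146.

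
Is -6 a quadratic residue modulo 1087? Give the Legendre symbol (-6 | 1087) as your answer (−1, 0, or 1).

First reduce: -6 ≡ 1081 (mod 1087).
Reciprocity: 1081 ≡ 1 and 1087 ≡ 3 (mod 4), so (1081/1087) = +(1087/1081).
Reduce top mod 1081: now compute (6/1081).
Pull out 2: since 1081 ≡ 1 (mod 8), (2/1081) = +1.
Reciprocity: 3 ≡ 3 and 1081 ≡ 1 (mod 4), so (3/1081) = +(1081/3).
Reduce top mod 3: now compute (1/3).
Reached (1/3) = 1. Collecting the sign flips along the way, the symbol is +1.

1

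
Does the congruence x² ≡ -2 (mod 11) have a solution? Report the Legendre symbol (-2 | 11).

First reduce: -2 ≡ 9 (mod 11).
Reciprocity: 9 ≡ 1 and 11 ≡ 3 (mod 4), so (9/11) = +(11/9).
Reduce top mod 9: now compute (2/9).
Pull out 2: since 9 ≡ 1 (mod 8), (2/9) = +1.
Reached (1/9) = 1. Collecting the sign flips along the way, the symbol is +1.

1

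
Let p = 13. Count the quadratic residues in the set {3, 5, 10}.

(3/13) = +1 → QR.
(5/13) = -1 → non-residue.
(10/13) = +1 → QR.
Total quadratic residues among the 3: 2.

2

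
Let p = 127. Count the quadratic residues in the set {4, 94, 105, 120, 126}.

3

(4/127) = +1 → QR.
(94/127) = +1 → QR.
(105/127) = -1 → non-residue.
(120/127) = +1 → QR.
(126/127) = -1 → non-residue.
Total quadratic residues among the 5: 3.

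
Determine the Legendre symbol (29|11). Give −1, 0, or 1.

First reduce: 29 ≡ 7 (mod 11).
Reciprocity: 7 ≡ 3 and 11 ≡ 3 (mod 4), so (7/11) = −(11/7).
Reduce top mod 7: now compute (4/7).
Pull out 2^2: since 7 ≡ 7 (mod 8), (2/7) = +1, so (2/7)^2 = +1.
Reached (1/7) = 1. Collecting the sign flips along the way, the symbol is -1.

-1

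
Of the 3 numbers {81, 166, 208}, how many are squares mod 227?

(81/227) = +1 → QR.
(166/227) = +1 → QR.
(208/227) = -1 → non-residue.
Total quadratic residues among the 3: 2.

2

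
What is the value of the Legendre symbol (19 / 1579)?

1

Reciprocity: 19 ≡ 3 and 1579 ≡ 3 (mod 4), so (19/1579) = −(1579/19).
Reduce top mod 19: now compute (2/19).
Pull out 2: since 19 ≡ 3 (mod 8), (2/19) = -1.
Reached (1/19) = 1. Collecting the sign flips along the way, the symbol is +1.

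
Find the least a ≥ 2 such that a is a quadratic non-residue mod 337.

5

(2/337) = +1, so 2 is a residue.
(3/337) = +1, so 3 is a residue.
(4/337) = +1, so 4 is a residue.
(5/337) = −1, so 5 is the smallest positive non-residue mod 337.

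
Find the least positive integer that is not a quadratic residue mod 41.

(2/41) = +1, so 2 is a residue.
(3/41) = −1, so 3 is the smallest positive non-residue mod 41.

3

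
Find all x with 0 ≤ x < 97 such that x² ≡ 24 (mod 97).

11, 86

97 ≡ 1 (mod 4), so we find a root by search.
Trying successive values, 11² = 121 ≡ 24 (mod 97). The other root is 97 − 11 = 86.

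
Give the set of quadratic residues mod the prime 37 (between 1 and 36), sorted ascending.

1, 3, 4, 7, 9, 10, 11, 12, 16, 21, 25, 26, 27, 28, 30, 33, 34, 36

Square k = 1,…,18 (k and 37−k give the same square):
1²=1, 2²=4, 3²=9, 4²=16, 5²=25, 6²=36, 7²≡12, 8²≡27, 9²≡7, 10²≡26, 11²≡10, 12²≡33, 13²≡21, 14²≡11, 15²≡3, 16²≡34, 17²≡30, 18²≡28 (mod 37).
So the quadratic residues mod 37 are {1, 3, 4, 7, 9, 10, 11, 12, 16, 21, 25, 26, 27, 28, 30, 33, 34, 36}.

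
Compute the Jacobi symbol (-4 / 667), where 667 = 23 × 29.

First reduce: -4 ≡ 663 (mod 667).
Reciprocity: 663 ≡ 3 and 667 ≡ 3 (mod 4), so (663/667) = −(667/663).
Reduce top mod 663: now compute (4/663).
Pull out 2^2: since 663 ≡ 7 (mod 8), (2/663) = +1, so (2/663)^2 = +1.
Reached (1/663) = 1. Collecting the sign flips along the way, the symbol is -1.

-1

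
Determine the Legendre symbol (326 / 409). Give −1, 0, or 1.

Pull out 2: since 409 ≡ 1 (mod 8), (2/409) = +1.
Reciprocity: 163 ≡ 3 and 409 ≡ 1 (mod 4), so (163/409) = +(409/163).
Reduce top mod 163: now compute (83/163).
Reciprocity: 83 ≡ 3 and 163 ≡ 3 (mod 4), so (83/163) = −(163/83).
Reduce top mod 83: now compute (80/83).
Pull out 2^4: since 83 ≡ 3 (mod 8), (2/83) = -1, so (2/83)^4 = +1.
Reciprocity: 5 ≡ 1 and 83 ≡ 3 (mod 4), so (5/83) = +(83/5).
Reduce top mod 5: now compute (3/5).
Reciprocity: 3 ≡ 3 and 5 ≡ 1 (mod 4), so (3/5) = +(5/3).
Reduce top mod 3: now compute (2/3).
Pull out 2: since 3 ≡ 3 (mod 8), (2/3) = -1.
Reached (1/3) = 1. Collecting the sign flips along the way, the symbol is +1.

1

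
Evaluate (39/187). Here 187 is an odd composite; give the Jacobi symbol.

Reciprocity: 39 ≡ 3 and 187 ≡ 3 (mod 4), so (39/187) = −(187/39).
Reduce top mod 39: now compute (31/39).
Reciprocity: 31 ≡ 3 and 39 ≡ 3 (mod 4), so (31/39) = −(39/31).
Reduce top mod 31: now compute (8/31).
Pull out 2^3: since 31 ≡ 7 (mod 8), (2/31) = +1, so (2/31)^3 = +1.
Reached (1/31) = 1. Collecting the sign flips along the way, the symbol is +1.

1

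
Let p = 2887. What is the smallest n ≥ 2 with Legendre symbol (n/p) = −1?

(2/2887) = +1, so 2 is a residue.
(3/2887) = −1, so 3 is the smallest positive non-residue mod 2887.

3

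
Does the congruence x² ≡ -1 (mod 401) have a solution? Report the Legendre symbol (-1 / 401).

Euler's criterion: (-1/401) ≡ 400^200 (mod 401).
400^2 ≡ 1 (mod 401)
400^4 ≡ 1 (mod 401)
400^8 ≡ 1 (mod 401)
400^16 ≡ 1 (mod 401)
400^32 ≡ 1 (mod 401)
400^64 ≡ 1 (mod 401)
400^128 ≡ 1 (mod 401)
400^200 = 400^(128+64+8) ≡ 1 (mod 401).
Result is 1, so (-1/401) = 1.

1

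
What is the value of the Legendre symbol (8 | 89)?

1

Euler's criterion: (8/89) ≡ 8^44 (mod 89).
8^2 ≡ 64 (mod 89)
8^4 ≡ 2 (mod 89)
8^8 ≡ 4 (mod 89)
8^16 ≡ 16 (mod 89)
8^32 ≡ 78 (mod 89)
8^44 = 8^(32+8+4) ≡ 1 (mod 89).
Result is 1, so (8/89) = 1.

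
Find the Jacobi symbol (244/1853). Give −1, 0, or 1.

Pull out 2^2: since 1853 ≡ 5 (mod 8), (2/1853) = -1, so (2/1853)^2 = +1.
Reciprocity: 61 ≡ 1 and 1853 ≡ 1 (mod 4), so (61/1853) = +(1853/61).
Reduce top mod 61: now compute (23/61).
Reciprocity: 23 ≡ 3 and 61 ≡ 1 (mod 4), so (23/61) = +(61/23).
Reduce top mod 23: now compute (15/23).
Reciprocity: 15 ≡ 3 and 23 ≡ 3 (mod 4), so (15/23) = −(23/15).
Reduce top mod 15: now compute (8/15).
Pull out 2^3: since 15 ≡ 7 (mod 8), (2/15) = +1, so (2/15)^3 = +1.
Reached (1/15) = 1. Collecting the sign flips along the way, the symbol is -1.

-1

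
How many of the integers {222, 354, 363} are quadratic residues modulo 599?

2

(222/599) = +1 → QR.
(354/599) = -1 → non-residue.
(363/599) = +1 → QR.
Total quadratic residues among the 3: 2.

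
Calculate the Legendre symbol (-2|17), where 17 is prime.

Euler's criterion: (-2/17) ≡ 15^8 (mod 17).
15^2 ≡ 4 (mod 17)
15^4 ≡ 16 (mod 17)
15^8 ≡ 1 (mod 17)
15^8 = 15^(8) ≡ 1 (mod 17).
Result is 1, so (-2/17) = 1.

1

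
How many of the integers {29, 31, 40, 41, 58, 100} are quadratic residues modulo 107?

4

(29/107) = +1 → QR.
(31/107) = -1 → non-residue.
(40/107) = +1 → QR.
(41/107) = +1 → QR.
(58/107) = -1 → non-residue.
(100/107) = +1 → QR.
Total quadratic residues among the 6: 4.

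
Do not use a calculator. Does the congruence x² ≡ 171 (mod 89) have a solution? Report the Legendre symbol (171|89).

-1

First reduce: 171 ≡ 82 (mod 89).
Pull out 2: since 89 ≡ 1 (mod 8), (2/89) = +1.
Reciprocity: 41 ≡ 1 and 89 ≡ 1 (mod 4), so (41/89) = +(89/41).
Reduce top mod 41: now compute (7/41).
Reciprocity: 7 ≡ 3 and 41 ≡ 1 (mod 4), so (7/41) = +(41/7).
Reduce top mod 7: now compute (6/7).
Pull out 2: since 7 ≡ 7 (mod 8), (2/7) = +1.
Reciprocity: 3 ≡ 3 and 7 ≡ 3 (mod 4), so (3/7) = −(7/3).
Reduce top mod 3: now compute (1/3).
Reached (1/3) = 1. Collecting the sign flips along the way, the symbol is -1.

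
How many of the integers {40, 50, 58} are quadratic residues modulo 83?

1

(40/83) = +1 → QR.
(50/83) = -1 → non-residue.
(58/83) = -1 → non-residue.
Total quadratic residues among the 3: 1.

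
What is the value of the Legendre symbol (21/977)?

Reciprocity: 21 ≡ 1 and 977 ≡ 1 (mod 4), so (21/977) = +(977/21).
Reduce top mod 21: now compute (11/21).
Reciprocity: 11 ≡ 3 and 21 ≡ 1 (mod 4), so (11/21) = +(21/11).
Reduce top mod 11: now compute (10/11).
Pull out 2: since 11 ≡ 3 (mod 8), (2/11) = -1.
Reciprocity: 5 ≡ 1 and 11 ≡ 3 (mod 4), so (5/11) = +(11/5).
Reduce top mod 5: now compute (1/5).
Reached (1/5) = 1. Collecting the sign flips along the way, the symbol is -1.

-1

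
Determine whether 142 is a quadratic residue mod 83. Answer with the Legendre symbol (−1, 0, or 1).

1

First reduce: 142 ≡ 59 (mod 83).
Reciprocity: 59 ≡ 3 and 83 ≡ 3 (mod 4), so (59/83) = −(83/59).
Reduce top mod 59: now compute (24/59).
Pull out 2^3: since 59 ≡ 3 (mod 8), (2/59) = -1, so (2/59)^3 = -1.
Reciprocity: 3 ≡ 3 and 59 ≡ 3 (mod 4), so (3/59) = −(59/3).
Reduce top mod 3: now compute (2/3).
Pull out 2: since 3 ≡ 3 (mod 8), (2/3) = -1.
Reached (1/3) = 1. Collecting the sign flips along the way, the symbol is +1.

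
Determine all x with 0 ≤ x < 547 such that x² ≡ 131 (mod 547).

Since 547 ≡ 3 (mod 4), a square root of 131 is 131^((547+1)/4) = 131^137 mod 547.
Repeated squaring: 131^2≡204, 131^4≡44, 131^8≡295, 131^16≡52, 131^32≡516, 131^64≡414, 131^128≡185 (mod 547).
131^137 = 131^(128+8+1) ≡ 35 (mod 547).
Check: 35² = 1225 ≡ 131 (mod 547). The two roots are 35 and 512.

35, 512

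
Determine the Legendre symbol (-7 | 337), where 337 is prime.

1

Euler's criterion: (-7/337) ≡ 330^168 (mod 337).
330^2 ≡ 49 (mod 337)
330^4 ≡ 42 (mod 337)
330^8 ≡ 79 (mod 337)
330^16 ≡ 175 (mod 337)
330^32 ≡ 295 (mod 337)
330^64 ≡ 79 (mod 337)
330^128 ≡ 175 (mod 337)
330^168 = 330^(128+32+8) ≡ 1 (mod 337).
Result is 1, so (-7/337) = 1.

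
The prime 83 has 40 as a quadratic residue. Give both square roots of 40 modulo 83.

Since 83 ≡ 3 (mod 4), a square root of 40 is 40^((83+1)/4) = 40^21 mod 83.
Repeated squaring: 40^2≡23, 40^4≡31, 40^8≡48, 40^16≡63 (mod 83).
40^21 = 40^(16+4+1) ≡ 17 (mod 83).
Check: 17² = 289 ≡ 40 (mod 83). The two roots are 17 and 66.

17, 66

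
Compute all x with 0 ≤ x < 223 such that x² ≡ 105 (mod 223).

Since 223 ≡ 3 (mod 4), a square root of 105 is 105^((223+1)/4) = 105^56 mod 223.
Repeated squaring: 105^2≡98, 105^4≡15, 105^8≡2, 105^16≡4, 105^32≡16 (mod 223).
105^56 = 105^(32+16+8) ≡ 128 (mod 223).
Check: 128² = 16384 ≡ 105 (mod 223). The two roots are 95 and 128.

95, 128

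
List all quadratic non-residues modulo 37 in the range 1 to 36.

2, 5, 6, 8, 13, 14, 15, 17, 18, 19, 20, 22, 23, 24, 29, 31, 32, 35

Square k = 1,…,18 (k and 37−k give the same square):
1²=1, 2²=4, 3²=9, 4²=16, 5²=25, 6²=36, 7²≡12, 8²≡27, 9²≡7, 10²≡26, 11²≡10, 12²≡33, 13²≡21, 14²≡11, 15²≡3, 16²≡34, 17²≡30, 18²≡28 (mod 37).
The residues are {1, 3, 4, 7, 9, 10, 11, 12, 16, 21, 25, 26, 27, 28, 30, 33, 34, 36}; the non-residues are the remaining 18 nonzero classes.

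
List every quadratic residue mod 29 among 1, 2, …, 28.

Square k = 1,…,14 (k and 29−k give the same square):
1²=1, 2²=4, 3²=9, 4²=16, 5²=25, 6²≡7, 7²≡20, 8²≡6, 9²≡23, 10²≡13, 11²≡5, 12²≡28, 13²≡24, 14²≡22 (mod 29).
So the quadratic residues mod 29 are {1, 4, 5, 6, 7, 9, 13, 16, 20, 22, 23, 24, 25, 28}.

1 4 5 6 7 9 13 16 20 22 23 24 25 28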